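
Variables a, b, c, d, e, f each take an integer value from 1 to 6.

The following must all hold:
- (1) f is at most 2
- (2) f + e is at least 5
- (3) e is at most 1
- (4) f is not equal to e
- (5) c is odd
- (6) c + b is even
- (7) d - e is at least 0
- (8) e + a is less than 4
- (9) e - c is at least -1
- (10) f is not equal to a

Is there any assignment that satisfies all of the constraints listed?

From constraint 1: f ≤ 2. From constraint 3: e ≤ 1. Hence f + e ≤ 3. But constraint 2 requires f + e ≥ 5, and 5 > 3. Contradiction.

Unsatisfiable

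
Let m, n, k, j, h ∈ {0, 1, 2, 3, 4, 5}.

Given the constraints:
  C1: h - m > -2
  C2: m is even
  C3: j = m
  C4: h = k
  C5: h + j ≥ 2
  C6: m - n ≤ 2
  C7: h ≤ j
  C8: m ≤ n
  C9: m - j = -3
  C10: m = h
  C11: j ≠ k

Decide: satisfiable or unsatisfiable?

From constraints 3, 4, and 10, j = m = h = k, so j = k. But constraint 11 says j ≠ k. Contradiction.

Unsatisfiable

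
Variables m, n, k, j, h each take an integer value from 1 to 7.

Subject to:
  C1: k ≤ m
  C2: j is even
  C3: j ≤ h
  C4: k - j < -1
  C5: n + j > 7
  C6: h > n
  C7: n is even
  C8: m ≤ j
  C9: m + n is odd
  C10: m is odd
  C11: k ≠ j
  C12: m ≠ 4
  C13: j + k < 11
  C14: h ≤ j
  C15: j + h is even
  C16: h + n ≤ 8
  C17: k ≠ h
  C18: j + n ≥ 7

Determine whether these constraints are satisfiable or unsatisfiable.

One satisfying assignment is m = 3, n = 2, k = 3, j = 6, h = 6.
For the less obvious constraints — constraint 4: k - j = -3; constraint 5: n + j = 8 — and the others hold by inspection.

Satisfiable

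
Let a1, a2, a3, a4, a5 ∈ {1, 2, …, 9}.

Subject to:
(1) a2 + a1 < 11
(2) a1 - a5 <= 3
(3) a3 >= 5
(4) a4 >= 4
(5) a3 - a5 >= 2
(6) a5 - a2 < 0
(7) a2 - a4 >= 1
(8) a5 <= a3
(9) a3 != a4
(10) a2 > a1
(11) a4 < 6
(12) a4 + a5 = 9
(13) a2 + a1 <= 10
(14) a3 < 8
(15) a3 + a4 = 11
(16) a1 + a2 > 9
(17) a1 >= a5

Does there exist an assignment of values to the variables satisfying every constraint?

Satisfiable

Take a1 = 4, a2 = 6, a3 = 6, a4 = 5, a5 = 4. Then constraint 1: a2 + a1 = 10; constraint 2: a1 - a5 = 0; constraint 5: a3 - a5 = 2, and every other listed constraint is also met.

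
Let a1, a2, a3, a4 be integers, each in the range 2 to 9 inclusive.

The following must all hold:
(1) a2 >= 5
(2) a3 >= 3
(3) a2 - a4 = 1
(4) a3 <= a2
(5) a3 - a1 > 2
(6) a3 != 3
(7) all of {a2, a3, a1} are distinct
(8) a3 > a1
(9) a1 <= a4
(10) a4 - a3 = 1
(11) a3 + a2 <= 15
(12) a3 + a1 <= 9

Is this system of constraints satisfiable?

The assignment a1 = 2, a2 = 8, a3 = 6, a4 = 7 works:
  constraint 3 holds since a2 - a4 = 1.
  constraint 5 holds since a3 - a1 = 4.
  constraint 10 holds since a4 - a3 = 1.
The rest check out directly.

Satisfiable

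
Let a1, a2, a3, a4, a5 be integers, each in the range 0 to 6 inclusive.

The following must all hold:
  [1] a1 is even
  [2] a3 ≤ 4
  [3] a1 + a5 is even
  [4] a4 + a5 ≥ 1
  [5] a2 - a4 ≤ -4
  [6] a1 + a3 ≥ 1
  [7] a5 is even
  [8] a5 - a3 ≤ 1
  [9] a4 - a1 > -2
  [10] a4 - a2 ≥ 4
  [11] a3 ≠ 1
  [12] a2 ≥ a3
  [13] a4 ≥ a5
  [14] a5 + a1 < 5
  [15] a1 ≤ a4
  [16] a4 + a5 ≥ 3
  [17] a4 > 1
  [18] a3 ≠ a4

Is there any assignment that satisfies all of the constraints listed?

The assignment a1 = 4, a2 = 0, a3 = 0, a4 = 4, a5 = 0 works:
  constraint 4 holds since a4 + a5 = 4.
  constraint 5 holds since a2 - a4 = -4.
The rest check out directly.

Satisfiable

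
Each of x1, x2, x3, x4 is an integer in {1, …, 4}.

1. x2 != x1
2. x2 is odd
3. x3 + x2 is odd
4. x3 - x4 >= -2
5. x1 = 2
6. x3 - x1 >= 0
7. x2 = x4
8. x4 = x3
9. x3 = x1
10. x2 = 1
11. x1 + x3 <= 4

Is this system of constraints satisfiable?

Constraint 10 fixes x2 = 1 and constraint 5 fixes x1 = 2. Constraints 7, 8, and 9 give x2 = x4 = x3 = x1, so x2 = x1. But 1 ≠ 2 — contradiction.

Unsatisfiable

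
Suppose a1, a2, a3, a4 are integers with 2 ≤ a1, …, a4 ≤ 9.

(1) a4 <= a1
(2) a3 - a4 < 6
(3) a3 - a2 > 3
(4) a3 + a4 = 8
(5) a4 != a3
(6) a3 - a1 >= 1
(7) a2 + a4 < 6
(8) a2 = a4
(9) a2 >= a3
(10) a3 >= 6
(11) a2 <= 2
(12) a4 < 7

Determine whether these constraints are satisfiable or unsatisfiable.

Unsatisfiable

From constraints 9 and 10: a2 ≥ a3 and a3 ≥ 6, so a2 ≥ 6. From constraint 11: a2 ≤ 2. But 2 < 6, so no value of a2 works.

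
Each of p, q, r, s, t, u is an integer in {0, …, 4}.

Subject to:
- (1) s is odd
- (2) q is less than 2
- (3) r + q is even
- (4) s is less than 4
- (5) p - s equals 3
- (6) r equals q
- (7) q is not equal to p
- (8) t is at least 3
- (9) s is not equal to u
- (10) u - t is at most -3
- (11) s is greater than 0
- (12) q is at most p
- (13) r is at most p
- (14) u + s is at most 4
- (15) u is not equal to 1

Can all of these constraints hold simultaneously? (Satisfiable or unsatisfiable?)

Satisfiable

Setting (p, q, r, s, t, u) = (4, 1, 1, 1, 3, 0) satisfies everything: constraint 5: p - s = 3; constraint 10: u - t = -3; constraint 14: u + s = 1, and the others follow.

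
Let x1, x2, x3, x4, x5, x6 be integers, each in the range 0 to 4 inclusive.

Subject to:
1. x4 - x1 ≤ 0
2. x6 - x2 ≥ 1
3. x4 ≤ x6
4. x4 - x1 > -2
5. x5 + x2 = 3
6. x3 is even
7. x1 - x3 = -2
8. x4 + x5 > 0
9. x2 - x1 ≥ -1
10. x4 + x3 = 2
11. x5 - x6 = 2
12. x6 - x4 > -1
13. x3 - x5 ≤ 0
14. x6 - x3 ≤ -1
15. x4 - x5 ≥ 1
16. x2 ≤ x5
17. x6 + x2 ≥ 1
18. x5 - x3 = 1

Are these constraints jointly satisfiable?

Unsatisfiable

Constraints 1, 2, 9, 13, 14, and 15 give x6 − x2 ≥ 1, x2 − x1 ≥ -1, x1 − x4 ≥ 0, x4 − x5 ≥ 1, x5 − x3 ≥ 0, x3 − x6 ≥ 1.
Adding all 6 inequalities: the left sides telescope to 0, and the right sides sum to 1 + (-1) + 0 + 1 + 0 + 1 = 2. So 0 ≥ 2, which is false.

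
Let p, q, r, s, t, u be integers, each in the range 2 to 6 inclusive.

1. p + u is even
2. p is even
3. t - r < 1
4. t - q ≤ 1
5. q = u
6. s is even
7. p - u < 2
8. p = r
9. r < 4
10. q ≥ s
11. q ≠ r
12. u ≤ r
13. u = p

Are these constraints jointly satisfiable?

From constraints 5, 8, and 13, q = u = p = r, so q = r. But constraint 11 says q ≠ r. Contradiction.

Unsatisfiable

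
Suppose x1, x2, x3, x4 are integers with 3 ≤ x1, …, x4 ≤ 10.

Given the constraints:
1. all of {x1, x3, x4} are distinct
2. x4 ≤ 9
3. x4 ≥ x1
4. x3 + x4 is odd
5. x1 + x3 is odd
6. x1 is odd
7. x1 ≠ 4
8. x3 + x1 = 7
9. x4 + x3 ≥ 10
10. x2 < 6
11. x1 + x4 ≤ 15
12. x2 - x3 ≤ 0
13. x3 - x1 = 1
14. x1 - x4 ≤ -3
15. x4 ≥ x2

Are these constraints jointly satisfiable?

Try x1 = 3, x2 = 3, x3 = 4, x4 = 9.
Check constraint 8: x3 + x1 = 7; constraint 9: x4 + x3 = 13. The remaining constraints are straightforward to verify.

Satisfiable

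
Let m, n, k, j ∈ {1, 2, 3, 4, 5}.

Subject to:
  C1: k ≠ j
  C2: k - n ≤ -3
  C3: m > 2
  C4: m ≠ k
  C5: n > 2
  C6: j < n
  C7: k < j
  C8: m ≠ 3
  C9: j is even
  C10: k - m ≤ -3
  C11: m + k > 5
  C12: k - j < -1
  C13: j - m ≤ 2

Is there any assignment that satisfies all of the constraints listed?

Try m = 5, n = 5, k = 2, j = 4.
Check constraint 2: k - n = -3; constraint 10: k - m = -3; constraint 11: m + k = 7. The remaining constraints are straightforward to verify.

Satisfiable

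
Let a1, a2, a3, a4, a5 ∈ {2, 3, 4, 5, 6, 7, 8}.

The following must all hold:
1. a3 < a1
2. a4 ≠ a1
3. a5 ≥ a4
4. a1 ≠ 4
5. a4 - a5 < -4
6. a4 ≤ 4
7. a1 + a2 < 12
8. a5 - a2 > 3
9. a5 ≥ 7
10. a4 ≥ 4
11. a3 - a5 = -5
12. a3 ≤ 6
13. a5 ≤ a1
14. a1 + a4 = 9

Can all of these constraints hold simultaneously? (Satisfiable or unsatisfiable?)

From constraints 9 and 13: a1 ≥ a5 ≥ 7. From constraint 10: a4 ≥ 4. Hence a1 + a4 ≥ 11. But constraint 14 requires a1 + a4 = 9, and 9 < 11. Contradiction.

Unsatisfiable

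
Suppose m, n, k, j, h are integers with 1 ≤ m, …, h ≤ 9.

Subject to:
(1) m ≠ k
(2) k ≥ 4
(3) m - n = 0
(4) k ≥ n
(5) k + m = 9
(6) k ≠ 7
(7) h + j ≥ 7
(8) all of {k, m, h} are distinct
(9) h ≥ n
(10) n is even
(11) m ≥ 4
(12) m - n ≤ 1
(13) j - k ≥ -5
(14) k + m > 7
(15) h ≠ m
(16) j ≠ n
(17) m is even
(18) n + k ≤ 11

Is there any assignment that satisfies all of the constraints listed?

Setting (m, n, k, j, h) = (4, 4, 5, 2, 8) satisfies everything: constraint 3: m - n = 0; constraint 5: k + m = 9, and the others follow.

Satisfiable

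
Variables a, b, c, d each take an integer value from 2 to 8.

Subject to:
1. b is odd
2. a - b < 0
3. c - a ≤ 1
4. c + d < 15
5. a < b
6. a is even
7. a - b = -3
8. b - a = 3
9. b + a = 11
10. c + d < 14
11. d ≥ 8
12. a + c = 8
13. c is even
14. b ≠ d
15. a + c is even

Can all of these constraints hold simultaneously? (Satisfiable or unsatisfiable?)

Satisfiable

Setting (a, b, c, d) = (4, 7, 4, 8) satisfies everything: constraint 2: a - b = -3; constraint 3: c - a = 0; constraint 4: c + d = 12, and the others follow.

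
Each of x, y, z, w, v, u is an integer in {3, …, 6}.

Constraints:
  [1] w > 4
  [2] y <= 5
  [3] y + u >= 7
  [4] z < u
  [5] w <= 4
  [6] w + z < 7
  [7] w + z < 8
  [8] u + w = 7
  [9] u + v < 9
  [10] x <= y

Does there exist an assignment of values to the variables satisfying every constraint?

Unsatisfiable

From constraint 1: w ≥ 5. From constraint 5: w ≤ 4. But 4 < 5, so no value of w works.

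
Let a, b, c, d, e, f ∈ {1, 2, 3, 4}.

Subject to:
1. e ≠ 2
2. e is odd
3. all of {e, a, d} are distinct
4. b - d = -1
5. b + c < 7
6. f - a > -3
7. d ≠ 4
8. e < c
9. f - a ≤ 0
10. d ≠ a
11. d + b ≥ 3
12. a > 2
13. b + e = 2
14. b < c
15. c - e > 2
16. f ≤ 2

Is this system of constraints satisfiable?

Try a = 4, b = 1, c = 4, d = 2, e = 1, f = 2.
Check constraint 4: b - d = -1; constraint 5: b + c = 5; constraint 6: f - a = -2. The remaining constraints are straightforward to verify.

Satisfiable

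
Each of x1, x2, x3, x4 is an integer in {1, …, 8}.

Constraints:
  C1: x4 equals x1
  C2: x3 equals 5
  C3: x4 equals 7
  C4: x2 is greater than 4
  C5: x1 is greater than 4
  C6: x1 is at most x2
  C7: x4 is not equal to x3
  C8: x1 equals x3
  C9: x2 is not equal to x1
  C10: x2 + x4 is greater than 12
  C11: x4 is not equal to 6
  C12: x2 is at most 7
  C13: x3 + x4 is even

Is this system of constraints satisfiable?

Unsatisfiable

Constraint 3 fixes x4 = 7 and constraint 2 fixes x3 = 5. Constraints 1 and 8 give x4 = x1 = x3, so x4 = x3. But 7 ≠ 5 — contradiction.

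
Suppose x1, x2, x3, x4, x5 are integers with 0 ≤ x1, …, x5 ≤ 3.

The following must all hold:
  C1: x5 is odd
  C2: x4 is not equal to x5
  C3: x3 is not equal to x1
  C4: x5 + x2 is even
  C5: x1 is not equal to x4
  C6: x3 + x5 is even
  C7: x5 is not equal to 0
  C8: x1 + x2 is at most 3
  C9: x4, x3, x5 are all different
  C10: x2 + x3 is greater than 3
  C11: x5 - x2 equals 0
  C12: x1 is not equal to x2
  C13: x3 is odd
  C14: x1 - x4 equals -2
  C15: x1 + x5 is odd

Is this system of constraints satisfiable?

Try x1 = 0, x2 = 1, x3 = 3, x4 = 2, x5 = 1.
Check constraint 8: x1 + x2 = 1; constraint 10: x2 + x3 = 4. The remaining constraints are straightforward to verify.

Satisfiable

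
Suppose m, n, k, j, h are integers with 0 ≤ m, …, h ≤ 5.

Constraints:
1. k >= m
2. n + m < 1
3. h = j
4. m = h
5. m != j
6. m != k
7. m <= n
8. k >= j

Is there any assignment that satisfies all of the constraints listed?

Unsatisfiable

From constraints 3 and 4, m = h = j, so m = j. But constraint 5 says m ≠ j. Contradiction.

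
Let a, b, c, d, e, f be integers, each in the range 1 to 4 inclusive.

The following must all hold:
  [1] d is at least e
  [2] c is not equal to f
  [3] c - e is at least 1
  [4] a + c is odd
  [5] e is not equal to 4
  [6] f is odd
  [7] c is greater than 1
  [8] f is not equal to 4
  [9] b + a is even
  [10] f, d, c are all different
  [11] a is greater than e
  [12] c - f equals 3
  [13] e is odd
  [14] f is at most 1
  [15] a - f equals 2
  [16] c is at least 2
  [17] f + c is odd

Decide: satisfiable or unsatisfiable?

Satisfiable

Take a = 3, b = 1, c = 4, d = 3, e = 1, f = 1. Then constraint 3: c - e = 3; constraint 12: c - f = 3; constraint 15: a - f = 2, and every other listed constraint is also met.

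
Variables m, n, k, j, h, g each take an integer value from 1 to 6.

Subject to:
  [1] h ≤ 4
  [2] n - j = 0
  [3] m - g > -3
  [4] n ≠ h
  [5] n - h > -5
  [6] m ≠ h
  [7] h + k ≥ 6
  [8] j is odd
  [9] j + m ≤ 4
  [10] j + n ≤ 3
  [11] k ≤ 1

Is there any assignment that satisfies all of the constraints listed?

From constraint 1: h ≤ 4. From constraint 11: k ≤ 1. Hence h + k ≤ 5. But constraint 7 requires h + k ≥ 6, and 6 > 5. Contradiction.

Unsatisfiable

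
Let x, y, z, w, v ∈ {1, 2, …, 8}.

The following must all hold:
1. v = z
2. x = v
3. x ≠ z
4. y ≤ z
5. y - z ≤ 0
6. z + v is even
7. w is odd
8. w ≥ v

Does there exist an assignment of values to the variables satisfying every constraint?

Unsatisfiable

From constraints 1 and 2, x = v = z, so x = z. But constraint 3 says x ≠ z. Contradiction.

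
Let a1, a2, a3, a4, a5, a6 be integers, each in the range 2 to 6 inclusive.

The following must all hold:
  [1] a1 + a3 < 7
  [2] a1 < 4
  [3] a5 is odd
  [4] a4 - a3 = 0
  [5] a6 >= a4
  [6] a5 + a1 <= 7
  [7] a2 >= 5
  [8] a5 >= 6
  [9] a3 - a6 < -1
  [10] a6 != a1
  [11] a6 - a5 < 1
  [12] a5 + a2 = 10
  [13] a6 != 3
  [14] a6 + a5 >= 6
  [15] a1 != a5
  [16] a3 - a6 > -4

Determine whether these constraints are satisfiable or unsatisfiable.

From constraint 8: a5 ≥ 6. From constraint 7: a2 ≥ 5. Hence a5 + a2 ≥ 11. But constraint 12 requires a5 + a2 = 10, and 10 < 11. Contradiction.

Unsatisfiable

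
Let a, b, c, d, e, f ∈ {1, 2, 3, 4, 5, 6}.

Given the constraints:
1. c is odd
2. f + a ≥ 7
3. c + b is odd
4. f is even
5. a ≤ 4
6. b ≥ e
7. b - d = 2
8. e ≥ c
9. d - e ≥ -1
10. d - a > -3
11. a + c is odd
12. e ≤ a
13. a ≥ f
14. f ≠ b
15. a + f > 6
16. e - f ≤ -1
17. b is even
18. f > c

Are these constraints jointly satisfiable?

Satisfiable

Try a = 4, b = 6, c = 1, d = 4, e = 2, f = 4.
Check constraint 2: f + a = 8; constraint 7: b - d = 2. The remaining constraints are straightforward to verify.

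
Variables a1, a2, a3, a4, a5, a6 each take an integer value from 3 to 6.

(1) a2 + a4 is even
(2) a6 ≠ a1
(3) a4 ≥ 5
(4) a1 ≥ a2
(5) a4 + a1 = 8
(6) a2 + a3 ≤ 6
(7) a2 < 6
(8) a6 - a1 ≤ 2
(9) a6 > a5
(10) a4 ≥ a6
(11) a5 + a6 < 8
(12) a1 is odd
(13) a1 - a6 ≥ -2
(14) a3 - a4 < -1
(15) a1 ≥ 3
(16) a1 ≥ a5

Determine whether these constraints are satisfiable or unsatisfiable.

Take a1 = 3, a2 = 3, a3 = 3, a4 = 5, a5 = 3, a6 = 4. Then constraint 5: a4 + a1 = 8; constraint 6: a2 + a3 = 6; constraint 8: a6 - a1 = 1, and every other listed constraint is also met.

Satisfiable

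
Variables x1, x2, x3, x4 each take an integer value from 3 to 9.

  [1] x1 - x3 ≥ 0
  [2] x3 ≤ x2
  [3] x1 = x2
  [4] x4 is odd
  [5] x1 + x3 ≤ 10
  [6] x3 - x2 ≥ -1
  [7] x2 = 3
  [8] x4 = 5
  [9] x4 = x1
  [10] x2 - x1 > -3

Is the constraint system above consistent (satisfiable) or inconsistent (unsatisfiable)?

Unsatisfiable

Constraint 8 fixes x4 = 5 and constraint 7 fixes x2 = 3. Constraints 3 and 9 give x4 = x1 = x2, so x4 = x2. But 5 ≠ 3 — contradiction.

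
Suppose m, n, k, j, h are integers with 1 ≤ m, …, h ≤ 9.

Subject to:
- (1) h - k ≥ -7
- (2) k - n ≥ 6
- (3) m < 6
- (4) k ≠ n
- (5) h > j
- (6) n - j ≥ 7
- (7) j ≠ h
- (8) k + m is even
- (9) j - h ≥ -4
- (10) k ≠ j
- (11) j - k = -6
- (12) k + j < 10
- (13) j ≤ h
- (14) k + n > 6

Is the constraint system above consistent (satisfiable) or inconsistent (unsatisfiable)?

Constraints 1, 2, 6, and 9 give n − j ≥ 7, j − h ≥ -4, h − k ≥ -7, k − n ≥ 6.
Adding all 4 inequalities: the left sides telescope to 0, and the right sides sum to 7 + (-4) + (-7) + 6 = 2. So 0 ≥ 2, which is false.

Unsatisfiable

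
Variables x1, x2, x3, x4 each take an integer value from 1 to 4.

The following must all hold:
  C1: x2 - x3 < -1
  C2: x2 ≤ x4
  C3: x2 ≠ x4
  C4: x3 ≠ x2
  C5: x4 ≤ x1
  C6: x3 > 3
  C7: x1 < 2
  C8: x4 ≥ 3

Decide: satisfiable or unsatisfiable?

From constraints 5 and 8: x1 ≥ x4 and x4 ≥ 3, so x1 ≥ 3. From constraint 7: x1 ≤ 1. But 1 < 3, so no value of x1 works.

Unsatisfiable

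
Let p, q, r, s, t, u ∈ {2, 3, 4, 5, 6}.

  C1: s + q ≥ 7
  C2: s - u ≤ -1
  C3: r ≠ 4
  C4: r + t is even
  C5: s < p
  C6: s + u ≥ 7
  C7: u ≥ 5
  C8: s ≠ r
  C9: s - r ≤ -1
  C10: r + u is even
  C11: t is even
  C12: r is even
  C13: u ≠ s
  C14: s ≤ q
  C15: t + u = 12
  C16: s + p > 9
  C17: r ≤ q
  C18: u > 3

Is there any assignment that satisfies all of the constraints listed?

The assignment p = 6, q = 6, r = 6, s = 4, t = 6, u = 6 works:
  constraint 1 holds since s + q = 10.
  constraint 2 holds since s - u = -2.
  constraint 6 holds since s + u = 10.
The rest check out directly.

Satisfiable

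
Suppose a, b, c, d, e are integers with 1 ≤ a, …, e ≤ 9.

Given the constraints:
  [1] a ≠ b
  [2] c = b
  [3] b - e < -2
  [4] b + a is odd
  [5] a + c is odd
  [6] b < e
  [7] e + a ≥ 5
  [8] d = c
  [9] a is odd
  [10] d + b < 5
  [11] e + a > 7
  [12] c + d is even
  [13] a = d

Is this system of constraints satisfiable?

Unsatisfiable

From constraints 2, 8, and 13, a = d = c = b, so a = b. But constraint 1 says a ≠ b. Contradiction.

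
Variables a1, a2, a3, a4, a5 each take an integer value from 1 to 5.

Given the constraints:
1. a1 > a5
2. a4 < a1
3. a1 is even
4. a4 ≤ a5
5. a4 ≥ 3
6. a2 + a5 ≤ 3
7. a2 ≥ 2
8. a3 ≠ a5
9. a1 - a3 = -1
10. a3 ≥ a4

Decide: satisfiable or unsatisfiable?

Unsatisfiable

From constraint 7: a2 ≥ 2. From constraints 4 and 5: a5 ≥ a4 ≥ 3. Hence a2 + a5 ≥ 5. But constraint 6 requires a2 + a5 ≤ 3, and 3 < 5. Contradiction.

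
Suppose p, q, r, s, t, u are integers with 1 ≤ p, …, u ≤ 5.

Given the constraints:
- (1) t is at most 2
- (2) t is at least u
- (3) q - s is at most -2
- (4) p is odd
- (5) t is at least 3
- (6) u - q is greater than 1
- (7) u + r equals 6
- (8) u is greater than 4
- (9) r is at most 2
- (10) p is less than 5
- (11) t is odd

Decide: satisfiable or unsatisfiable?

From constraint 8: u ≥ 5. From constraints 1 and 2: u ≤ t and t ≤ 2, so u ≤ 2. But 2 < 5, so no value of u works.

Unsatisfiable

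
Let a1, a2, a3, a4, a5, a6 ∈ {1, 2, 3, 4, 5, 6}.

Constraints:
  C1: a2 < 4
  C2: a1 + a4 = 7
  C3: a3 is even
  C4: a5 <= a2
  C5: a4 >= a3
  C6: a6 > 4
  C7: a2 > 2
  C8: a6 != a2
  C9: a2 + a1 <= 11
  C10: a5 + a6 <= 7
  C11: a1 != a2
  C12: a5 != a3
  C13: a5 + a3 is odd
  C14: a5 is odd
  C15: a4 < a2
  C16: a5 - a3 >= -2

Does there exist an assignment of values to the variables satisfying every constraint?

Take a1 = 5, a2 = 3, a3 = 2, a4 = 2, a5 = 1, a6 = 6. Then constraint 2: a1 + a4 = 7; constraint 9: a2 + a1 = 8, and every other listed constraint is also met.

Satisfiable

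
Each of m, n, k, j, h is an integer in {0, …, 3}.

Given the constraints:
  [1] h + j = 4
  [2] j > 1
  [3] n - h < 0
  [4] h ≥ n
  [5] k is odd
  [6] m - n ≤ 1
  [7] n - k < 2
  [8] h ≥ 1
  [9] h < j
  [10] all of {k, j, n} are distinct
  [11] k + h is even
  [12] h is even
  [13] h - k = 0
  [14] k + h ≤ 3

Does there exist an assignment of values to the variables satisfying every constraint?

Unsatisfiable

Constraint 5 makes k odd and constraint 12 makes h even, so k + h must be odd. Constraint 11 says k + h is even — contradiction.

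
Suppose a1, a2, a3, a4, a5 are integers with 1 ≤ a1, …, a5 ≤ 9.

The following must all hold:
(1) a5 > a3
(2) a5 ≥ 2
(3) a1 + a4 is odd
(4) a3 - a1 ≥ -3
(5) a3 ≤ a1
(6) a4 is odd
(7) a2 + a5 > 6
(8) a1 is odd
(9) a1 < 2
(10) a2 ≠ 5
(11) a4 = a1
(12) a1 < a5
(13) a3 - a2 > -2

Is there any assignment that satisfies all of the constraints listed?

Unsatisfiable

Constraint 8 makes a1 odd and constraint 6 makes a4 odd, so a1 + a4 must be even. Constraint 3 says a1 + a4 is odd — contradiction.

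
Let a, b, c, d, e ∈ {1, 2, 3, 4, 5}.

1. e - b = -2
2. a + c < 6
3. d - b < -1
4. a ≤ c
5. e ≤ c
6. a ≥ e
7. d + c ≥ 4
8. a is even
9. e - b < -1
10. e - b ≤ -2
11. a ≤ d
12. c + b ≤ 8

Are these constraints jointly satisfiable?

Take a = 2, b = 4, c = 2, d = 2, e = 2. Then constraint 1: e - b = -2; constraint 2: a + c = 4, and every other listed constraint is also met.

Satisfiable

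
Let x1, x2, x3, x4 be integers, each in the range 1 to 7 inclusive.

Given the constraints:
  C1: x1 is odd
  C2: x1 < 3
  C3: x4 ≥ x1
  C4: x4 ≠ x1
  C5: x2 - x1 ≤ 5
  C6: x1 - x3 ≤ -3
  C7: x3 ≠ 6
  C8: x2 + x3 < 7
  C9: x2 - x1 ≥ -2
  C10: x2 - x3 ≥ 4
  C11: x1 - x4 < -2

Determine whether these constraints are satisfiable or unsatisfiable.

Unsatisfiable

Constraints 5, 6, and 10 give x1 − x2 ≥ -5, x2 − x3 ≥ 4, x3 − x1 ≥ 3.
Adding all 3 inequalities: the left sides telescope to 0, and the right sides sum to (-5) + 4 + 3 = 2. So 0 ≥ 2, which is false.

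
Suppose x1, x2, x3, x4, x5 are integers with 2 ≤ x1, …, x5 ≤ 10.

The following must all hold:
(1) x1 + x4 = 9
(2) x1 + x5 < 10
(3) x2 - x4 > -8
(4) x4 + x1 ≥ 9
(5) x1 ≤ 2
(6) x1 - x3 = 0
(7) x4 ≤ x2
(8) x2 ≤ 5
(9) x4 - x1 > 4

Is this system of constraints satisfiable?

Unsatisfiable

From constraints 7 and 8: x4 ≤ x2 ≤ 5. From constraint 5: x1 ≤ 2. Hence x4 + x1 ≤ 7. But constraint 4 requires x4 + x1 ≥ 9, and 9 > 7. Contradiction.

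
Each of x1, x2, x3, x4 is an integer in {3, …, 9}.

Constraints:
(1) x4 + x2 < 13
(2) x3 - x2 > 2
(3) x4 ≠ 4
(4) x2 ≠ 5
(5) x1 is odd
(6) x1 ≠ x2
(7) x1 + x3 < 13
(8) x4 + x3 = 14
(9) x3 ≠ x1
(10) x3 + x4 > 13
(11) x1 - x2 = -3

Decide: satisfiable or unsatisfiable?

Try x1 = 3, x2 = 6, x3 = 9, x4 = 5.
Check constraint 1: x4 + x2 = 11; constraint 2: x3 - x2 = 3; constraint 7: x1 + x3 = 12. The remaining constraints are straightforward to verify.

Satisfiable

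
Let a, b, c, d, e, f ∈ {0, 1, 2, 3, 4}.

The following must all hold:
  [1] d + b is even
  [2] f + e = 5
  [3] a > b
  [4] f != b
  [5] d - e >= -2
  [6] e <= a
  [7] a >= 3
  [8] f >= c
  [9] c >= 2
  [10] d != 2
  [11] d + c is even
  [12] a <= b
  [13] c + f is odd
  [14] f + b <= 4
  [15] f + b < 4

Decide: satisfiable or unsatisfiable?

From constraints 8 and 9: f ≥ c ≥ 2. From constraints 7 and 12: b ≥ a ≥ 3. Hence f + b ≥ 5. But constraint 14 requires f + b ≤ 4, and 4 < 5. Contradiction.

Unsatisfiable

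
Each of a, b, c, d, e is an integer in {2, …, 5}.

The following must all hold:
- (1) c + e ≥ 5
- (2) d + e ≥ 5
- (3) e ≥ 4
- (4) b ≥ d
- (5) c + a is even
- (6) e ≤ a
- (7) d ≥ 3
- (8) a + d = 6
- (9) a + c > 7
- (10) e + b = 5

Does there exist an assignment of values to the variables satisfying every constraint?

From constraint 3: e ≥ 4. From constraints 4 and 7: b ≥ d ≥ 3. Hence e + b ≥ 7. But constraint 10 requires e + b = 5, and 5 < 7. Contradiction.

Unsatisfiable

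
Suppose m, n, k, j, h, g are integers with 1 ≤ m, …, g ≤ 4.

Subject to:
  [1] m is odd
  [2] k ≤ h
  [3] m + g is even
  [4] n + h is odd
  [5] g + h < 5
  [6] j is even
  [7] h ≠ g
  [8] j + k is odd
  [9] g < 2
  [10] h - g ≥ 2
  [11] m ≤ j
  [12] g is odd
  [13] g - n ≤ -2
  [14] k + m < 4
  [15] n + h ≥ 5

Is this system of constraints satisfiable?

Try m = 1, n = 4, k = 1, j = 2, h = 3, g = 1.
Check constraint 5: g + h = 4; constraint 10: h - g = 2. The remaining constraints are straightforward to verify.

Satisfiable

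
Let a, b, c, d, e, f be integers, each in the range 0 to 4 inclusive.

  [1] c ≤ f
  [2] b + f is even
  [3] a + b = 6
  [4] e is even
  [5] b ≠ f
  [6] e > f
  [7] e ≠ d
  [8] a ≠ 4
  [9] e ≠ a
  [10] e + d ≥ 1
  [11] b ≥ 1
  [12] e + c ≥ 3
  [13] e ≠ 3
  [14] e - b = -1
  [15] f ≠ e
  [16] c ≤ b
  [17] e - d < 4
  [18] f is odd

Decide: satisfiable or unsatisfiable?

Satisfiable

Try a = 3, b = 3, c = 1, d = 1, e = 2, f = 1.
Check constraint 3: a + b = 6; constraint 10: e + d = 3; constraint 12: e + c = 3. The remaining constraints are straightforward to verify.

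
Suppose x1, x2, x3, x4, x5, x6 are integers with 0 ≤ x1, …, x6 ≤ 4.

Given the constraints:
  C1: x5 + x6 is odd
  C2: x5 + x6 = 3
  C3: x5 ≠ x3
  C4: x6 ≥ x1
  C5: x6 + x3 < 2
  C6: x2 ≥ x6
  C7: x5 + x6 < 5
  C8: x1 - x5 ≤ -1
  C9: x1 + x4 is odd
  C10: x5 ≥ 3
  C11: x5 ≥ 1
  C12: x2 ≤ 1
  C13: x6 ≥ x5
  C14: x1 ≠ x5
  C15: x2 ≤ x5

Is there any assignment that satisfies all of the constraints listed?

From constraints 10 and 13: x6 ≥ x5 and x5 ≥ 3, so x6 ≥ 3. From constraints 6 and 12: x6 ≤ x2 and x2 ≤ 1, so x6 ≤ 1. But 1 < 3, so no value of x6 works.

Unsatisfiable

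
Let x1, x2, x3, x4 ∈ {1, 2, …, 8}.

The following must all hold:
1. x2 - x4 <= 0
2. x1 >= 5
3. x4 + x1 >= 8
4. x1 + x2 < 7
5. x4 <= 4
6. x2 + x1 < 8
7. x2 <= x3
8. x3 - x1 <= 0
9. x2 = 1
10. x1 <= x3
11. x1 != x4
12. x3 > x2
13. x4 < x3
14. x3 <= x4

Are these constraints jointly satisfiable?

From constraints 2 and 10: x3 ≥ x1 and x1 ≥ 5, so x3 ≥ 5. From constraints 5 and 14: x3 ≤ x4 and x4 ≤ 4, so x3 ≤ 4. But 4 < 5, so no value of x3 works.

Unsatisfiable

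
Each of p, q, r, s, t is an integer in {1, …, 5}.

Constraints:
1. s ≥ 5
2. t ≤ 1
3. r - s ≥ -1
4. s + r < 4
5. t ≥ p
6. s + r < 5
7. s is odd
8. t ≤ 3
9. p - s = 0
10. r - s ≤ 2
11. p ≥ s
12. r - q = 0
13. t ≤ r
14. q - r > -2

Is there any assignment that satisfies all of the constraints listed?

From constraints 1 and 11: p ≥ s and s ≥ 5, so p ≥ 5. From constraints 2 and 5: p ≤ t and t ≤ 1, so p ≤ 1. But 1 < 5, so no value of p works.

Unsatisfiable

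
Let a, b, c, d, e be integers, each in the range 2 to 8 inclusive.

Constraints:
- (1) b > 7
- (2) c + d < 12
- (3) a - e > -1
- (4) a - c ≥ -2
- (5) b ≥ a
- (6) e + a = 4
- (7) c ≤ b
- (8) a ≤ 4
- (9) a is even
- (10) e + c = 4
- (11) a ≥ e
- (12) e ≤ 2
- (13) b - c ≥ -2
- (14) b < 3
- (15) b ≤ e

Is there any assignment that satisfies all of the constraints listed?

Unsatisfiable

From constraint 1: b ≥ 8. From constraints 12 and 15: b ≤ e and e ≤ 2, so b ≤ 2. But 2 < 8, so no value of b works.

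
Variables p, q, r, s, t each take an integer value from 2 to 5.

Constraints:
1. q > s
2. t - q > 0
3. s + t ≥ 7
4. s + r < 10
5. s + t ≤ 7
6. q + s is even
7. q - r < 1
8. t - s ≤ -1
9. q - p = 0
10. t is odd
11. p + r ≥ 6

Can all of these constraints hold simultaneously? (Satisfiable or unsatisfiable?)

Unsatisfiable

Constraints 1, 2, and 8 give t < s, s < q, q < t. Chaining: t < s < q < t, which forces t < t — impossible.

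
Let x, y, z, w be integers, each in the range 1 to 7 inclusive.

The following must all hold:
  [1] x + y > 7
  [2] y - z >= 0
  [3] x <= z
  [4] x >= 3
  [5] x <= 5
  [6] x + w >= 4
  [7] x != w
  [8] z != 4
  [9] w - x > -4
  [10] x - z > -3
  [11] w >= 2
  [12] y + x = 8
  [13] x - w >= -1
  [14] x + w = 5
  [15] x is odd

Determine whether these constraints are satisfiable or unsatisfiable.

One satisfying assignment is x = 3, y = 5, z = 3, w = 2.
For the less obvious constraints — constraint 1: x + y = 8; constraint 2: y - z = 2 — and the others hold by inspection.

Satisfiable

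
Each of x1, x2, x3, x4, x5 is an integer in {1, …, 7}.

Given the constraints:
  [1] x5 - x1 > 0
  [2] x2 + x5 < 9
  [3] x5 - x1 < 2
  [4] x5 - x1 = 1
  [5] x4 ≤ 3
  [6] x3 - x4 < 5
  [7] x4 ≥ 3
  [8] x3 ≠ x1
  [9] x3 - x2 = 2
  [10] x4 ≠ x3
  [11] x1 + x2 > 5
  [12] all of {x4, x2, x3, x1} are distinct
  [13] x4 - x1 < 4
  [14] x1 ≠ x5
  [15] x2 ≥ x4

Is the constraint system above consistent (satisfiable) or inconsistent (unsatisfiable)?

Try x1 = 2, x2 = 4, x3 = 6, x4 = 3, x5 = 3.
Check constraint 1: x5 - x1 = 1; constraint 2: x2 + x5 = 7; constraint 3: x5 - x1 = 1. The remaining constraints are straightforward to verify.

Satisfiable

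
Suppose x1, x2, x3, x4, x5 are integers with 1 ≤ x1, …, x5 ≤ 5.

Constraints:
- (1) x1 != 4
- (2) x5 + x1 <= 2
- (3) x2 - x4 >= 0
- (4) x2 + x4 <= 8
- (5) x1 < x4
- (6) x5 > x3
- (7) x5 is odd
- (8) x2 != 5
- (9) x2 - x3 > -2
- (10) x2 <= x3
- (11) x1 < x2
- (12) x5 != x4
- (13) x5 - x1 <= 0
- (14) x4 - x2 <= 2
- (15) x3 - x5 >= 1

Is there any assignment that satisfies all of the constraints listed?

Unsatisfiable

Constraints 3, 5, 6, 10, and 13 give x1 < x4, x4 ≤ x2, x2 ≤ x3, x3 < x5, x5 ≤ x1. Chaining: x1 < x4 ≤ x2 ≤ x3 < x5 ≤ x1, which forces x1 < x1 — impossible.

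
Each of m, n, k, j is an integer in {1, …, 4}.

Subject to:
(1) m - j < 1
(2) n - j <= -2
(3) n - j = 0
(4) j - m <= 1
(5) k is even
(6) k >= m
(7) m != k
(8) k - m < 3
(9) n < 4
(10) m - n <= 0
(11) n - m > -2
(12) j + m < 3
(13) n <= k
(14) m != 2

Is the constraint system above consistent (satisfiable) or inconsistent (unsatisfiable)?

Constraints 2, 4, and 10 give j − n ≥ 2, n − m ≥ 0, m − j ≥ -1.
Adding all 3 inequalities: the left sides telescope to 0, and the right sides sum to 2 + 0 + (-1) = 1. So 0 ≥ 1, which is false.

Unsatisfiable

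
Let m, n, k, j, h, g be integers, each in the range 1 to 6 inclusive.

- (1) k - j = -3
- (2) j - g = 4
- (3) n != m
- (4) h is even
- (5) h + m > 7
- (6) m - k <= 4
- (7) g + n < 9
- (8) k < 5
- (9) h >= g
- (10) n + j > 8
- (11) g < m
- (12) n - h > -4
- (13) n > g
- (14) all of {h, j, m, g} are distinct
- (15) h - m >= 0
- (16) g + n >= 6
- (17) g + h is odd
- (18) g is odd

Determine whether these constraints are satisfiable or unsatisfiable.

Take m = 4, n = 5, k = 2, j = 5, h = 6, g = 1. Then constraint 1: k - j = -3; constraint 2: j - g = 4, and every other listed constraint is also met.

Satisfiable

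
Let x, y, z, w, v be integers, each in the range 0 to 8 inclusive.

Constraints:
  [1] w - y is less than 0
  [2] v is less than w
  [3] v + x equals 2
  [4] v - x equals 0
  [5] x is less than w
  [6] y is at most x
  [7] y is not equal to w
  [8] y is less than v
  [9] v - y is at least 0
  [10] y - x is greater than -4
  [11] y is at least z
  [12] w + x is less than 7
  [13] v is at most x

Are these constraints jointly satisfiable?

Constraints 1, 5, 8, and 13 give v ≤ x, x < w, w < y, y < v. Chaining: v ≤ x < w < y < v, which forces v < v — impossible.

Unsatisfiable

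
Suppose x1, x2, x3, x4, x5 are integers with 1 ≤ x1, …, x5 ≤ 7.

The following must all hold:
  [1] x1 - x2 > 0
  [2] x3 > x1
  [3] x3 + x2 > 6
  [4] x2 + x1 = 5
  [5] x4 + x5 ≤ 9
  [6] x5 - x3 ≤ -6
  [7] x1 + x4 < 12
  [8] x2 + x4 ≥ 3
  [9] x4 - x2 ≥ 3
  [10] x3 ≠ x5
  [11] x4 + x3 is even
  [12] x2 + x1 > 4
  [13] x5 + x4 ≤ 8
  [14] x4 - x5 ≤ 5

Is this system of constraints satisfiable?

One satisfying assignment is x1 = 4, x2 = 1, x3 = 7, x4 = 5, x5 = 1.
For the less obvious constraints — constraint 1: x1 - x2 = 3; constraint 3: x3 + x2 = 8; constraint 4: x2 + x1 = 5 — and the others hold by inspection.

Satisfiable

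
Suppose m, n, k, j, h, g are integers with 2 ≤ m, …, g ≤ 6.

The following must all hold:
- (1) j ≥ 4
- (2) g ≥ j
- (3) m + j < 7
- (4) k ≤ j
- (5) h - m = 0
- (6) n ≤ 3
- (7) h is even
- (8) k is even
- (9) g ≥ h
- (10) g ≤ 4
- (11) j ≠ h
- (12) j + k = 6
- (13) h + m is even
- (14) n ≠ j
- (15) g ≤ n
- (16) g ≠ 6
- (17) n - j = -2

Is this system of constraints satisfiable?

From constraints 1 and 2: g ≥ j and j ≥ 4, so g ≥ 4. From constraints 6 and 15: g ≤ n and n ≤ 3, so g ≤ 3. But 3 < 4, so no value of g works.

Unsatisfiable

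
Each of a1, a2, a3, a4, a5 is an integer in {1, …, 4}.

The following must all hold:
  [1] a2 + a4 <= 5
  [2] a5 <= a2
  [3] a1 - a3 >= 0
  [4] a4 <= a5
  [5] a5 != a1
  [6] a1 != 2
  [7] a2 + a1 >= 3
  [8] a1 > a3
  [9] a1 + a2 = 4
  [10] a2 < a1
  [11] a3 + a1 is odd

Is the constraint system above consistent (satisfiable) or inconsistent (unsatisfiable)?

One satisfying assignment is a1 = 3, a2 = 1, a3 = 2, a4 = 1, a5 = 1.
For the less obvious constraints — constraint 1: a2 + a4 = 2; constraint 3: a1 - a3 = 1; constraint 7: a2 + a1 = 4 — and the others hold by inspection.

Satisfiable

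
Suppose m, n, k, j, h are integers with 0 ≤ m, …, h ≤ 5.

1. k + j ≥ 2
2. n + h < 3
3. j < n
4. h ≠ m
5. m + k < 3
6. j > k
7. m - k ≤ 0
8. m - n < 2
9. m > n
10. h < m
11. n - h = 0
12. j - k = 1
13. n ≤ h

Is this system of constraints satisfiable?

Unsatisfiable

Constraints 3, 6, 7, and 9 give m ≤ k, k < j, j < n, n < m. Chaining: m ≤ k < j < n < m, which forces m < m — impossible.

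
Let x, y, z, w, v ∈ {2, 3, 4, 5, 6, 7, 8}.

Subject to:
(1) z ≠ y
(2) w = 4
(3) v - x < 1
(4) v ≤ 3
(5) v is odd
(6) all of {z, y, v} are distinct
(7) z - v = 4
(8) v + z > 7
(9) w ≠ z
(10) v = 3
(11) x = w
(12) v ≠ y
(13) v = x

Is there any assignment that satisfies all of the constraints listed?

Unsatisfiable

Constraint 10 fixes v = 3 and constraint 2 fixes w = 4. Constraints 11 and 13 give v = x = w, so v = w. But 3 ≠ 4 — contradiction.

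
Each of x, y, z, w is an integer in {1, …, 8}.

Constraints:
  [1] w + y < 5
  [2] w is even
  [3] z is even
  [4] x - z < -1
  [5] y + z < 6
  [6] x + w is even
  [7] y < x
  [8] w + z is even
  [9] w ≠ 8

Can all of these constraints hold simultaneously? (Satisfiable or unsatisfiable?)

Try x = 2, y = 1, z = 4, w = 2.
Check constraint 1: w + y = 3; constraint 4: x - z = -2; constraint 5: y + z = 5. The remaining constraints are straightforward to verify.

Satisfiable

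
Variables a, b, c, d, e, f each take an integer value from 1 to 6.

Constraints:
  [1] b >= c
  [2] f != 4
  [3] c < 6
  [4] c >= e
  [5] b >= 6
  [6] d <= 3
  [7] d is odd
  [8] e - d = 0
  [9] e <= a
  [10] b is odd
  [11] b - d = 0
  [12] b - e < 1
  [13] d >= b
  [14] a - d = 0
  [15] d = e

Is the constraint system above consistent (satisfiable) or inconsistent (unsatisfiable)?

Unsatisfiable

From constraints 5 and 13: d ≥ b and b ≥ 6, so d ≥ 6. From constraint 6: d ≤ 3. But 3 < 6, so no value of d works.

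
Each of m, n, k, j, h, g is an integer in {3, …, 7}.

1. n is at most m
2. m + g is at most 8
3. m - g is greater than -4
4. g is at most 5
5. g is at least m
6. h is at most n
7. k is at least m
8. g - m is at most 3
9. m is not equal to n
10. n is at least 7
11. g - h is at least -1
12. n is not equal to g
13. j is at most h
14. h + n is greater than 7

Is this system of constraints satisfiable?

Unsatisfiable

From constraints 1 and 10: m ≥ n and n ≥ 7, so m ≥ 7. From constraints 4 and 5: m ≤ g and g ≤ 5, so m ≤ 5. But 5 < 7, so no value of m works.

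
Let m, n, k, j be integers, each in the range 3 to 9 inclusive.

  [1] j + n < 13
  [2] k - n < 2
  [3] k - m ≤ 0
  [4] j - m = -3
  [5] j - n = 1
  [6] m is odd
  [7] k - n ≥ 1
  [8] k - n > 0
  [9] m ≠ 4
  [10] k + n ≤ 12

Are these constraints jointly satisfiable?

Satisfiable

Setting (m, n, k, j) = (9, 5, 6, 6) satisfies everything: constraint 1: j + n = 11; constraint 2: k - n = 1, and the others follow.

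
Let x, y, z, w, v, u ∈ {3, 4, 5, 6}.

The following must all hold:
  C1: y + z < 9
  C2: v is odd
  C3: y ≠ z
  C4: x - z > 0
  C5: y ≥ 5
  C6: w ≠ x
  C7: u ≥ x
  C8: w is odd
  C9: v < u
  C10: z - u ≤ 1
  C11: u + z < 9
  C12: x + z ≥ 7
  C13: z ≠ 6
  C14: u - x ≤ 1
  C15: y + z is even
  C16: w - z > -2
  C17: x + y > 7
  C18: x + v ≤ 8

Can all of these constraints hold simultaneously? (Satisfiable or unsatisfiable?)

Setting (x, y, z, w, v, u) = (4, 5, 3, 3, 3, 5) satisfies everything: constraint 1: y + z = 8; constraint 4: x - z = 1, and the others follow.

Satisfiable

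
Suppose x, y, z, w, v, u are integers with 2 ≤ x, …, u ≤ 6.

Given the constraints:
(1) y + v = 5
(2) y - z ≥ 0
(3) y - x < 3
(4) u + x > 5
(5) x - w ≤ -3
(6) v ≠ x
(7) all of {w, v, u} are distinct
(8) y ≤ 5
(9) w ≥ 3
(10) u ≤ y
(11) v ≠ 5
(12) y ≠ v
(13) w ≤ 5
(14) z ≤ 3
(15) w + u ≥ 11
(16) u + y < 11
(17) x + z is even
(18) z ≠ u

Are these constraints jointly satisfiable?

From constraint 13: w ≤ 5. From constraints 8 and 10: u ≤ y ≤ 5. Hence w + u ≤ 10. But constraint 15 requires w + u ≥ 11, and 11 > 10. Contradiction.

Unsatisfiable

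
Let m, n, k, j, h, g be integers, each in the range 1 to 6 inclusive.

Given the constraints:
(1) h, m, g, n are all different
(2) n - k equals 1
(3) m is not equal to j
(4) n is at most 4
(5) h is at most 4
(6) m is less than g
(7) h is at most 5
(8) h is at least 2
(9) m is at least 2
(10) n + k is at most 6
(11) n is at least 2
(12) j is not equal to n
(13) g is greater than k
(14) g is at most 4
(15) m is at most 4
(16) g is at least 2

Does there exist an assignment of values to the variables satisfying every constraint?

Unsatisfiable

Constraints 4, 5, 8, 9, 11, 14, 15, and 16 confine each of h, m, g, n to the 3 values {2, …, 4}.
Constraint 1 requires all 4 of them to be distinct, but only 3 values are available — impossible by the pigeonhole principle.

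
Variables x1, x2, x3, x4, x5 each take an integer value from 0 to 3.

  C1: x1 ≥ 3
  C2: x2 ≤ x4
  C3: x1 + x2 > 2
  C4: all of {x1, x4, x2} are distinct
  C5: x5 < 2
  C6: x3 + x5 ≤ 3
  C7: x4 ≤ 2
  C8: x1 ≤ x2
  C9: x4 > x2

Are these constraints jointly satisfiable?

From constraints 1 and 8: x2 ≥ x1 and x1 ≥ 3, so x2 ≥ 3. From constraints 2 and 7: x2 ≤ x4 and x4 ≤ 2, so x2 ≤ 2. But 2 < 3, so no value of x2 works.

Unsatisfiable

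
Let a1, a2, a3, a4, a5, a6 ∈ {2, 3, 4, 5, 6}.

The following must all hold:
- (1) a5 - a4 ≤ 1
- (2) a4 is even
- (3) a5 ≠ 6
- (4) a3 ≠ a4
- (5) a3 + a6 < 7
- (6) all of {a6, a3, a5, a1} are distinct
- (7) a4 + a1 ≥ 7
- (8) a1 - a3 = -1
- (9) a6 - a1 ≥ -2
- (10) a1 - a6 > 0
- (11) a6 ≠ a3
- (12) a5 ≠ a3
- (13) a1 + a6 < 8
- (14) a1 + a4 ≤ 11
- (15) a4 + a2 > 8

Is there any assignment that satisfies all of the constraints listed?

One satisfying assignment is a1 = 3, a2 = 3, a3 = 4, a4 = 6, a5 = 5, a6 = 2.
For the less obvious constraints — constraint 1: a5 - a4 = -1; constraint 5: a3 + a6 = 6; constraint 7: a4 + a1 = 9 — and the others hold by inspection.

Satisfiable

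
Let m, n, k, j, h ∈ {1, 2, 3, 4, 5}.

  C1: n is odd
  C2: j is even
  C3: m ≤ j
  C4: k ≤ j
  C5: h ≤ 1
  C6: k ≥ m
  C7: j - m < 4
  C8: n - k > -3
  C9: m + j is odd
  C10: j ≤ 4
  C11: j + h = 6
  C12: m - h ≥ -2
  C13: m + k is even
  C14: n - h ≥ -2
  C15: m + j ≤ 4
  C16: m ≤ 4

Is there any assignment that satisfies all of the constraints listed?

Unsatisfiable

From constraint 10: j ≤ 4. From constraint 5: h ≤ 1. Hence j + h ≤ 5. But constraint 11 requires j + h = 6, and 6 > 5. Contradiction.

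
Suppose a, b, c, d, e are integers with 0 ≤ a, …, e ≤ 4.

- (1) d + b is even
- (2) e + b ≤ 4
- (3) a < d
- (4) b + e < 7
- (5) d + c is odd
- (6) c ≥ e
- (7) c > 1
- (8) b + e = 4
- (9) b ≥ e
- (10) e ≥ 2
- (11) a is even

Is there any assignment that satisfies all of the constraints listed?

The assignment a = 0, b = 2, c = 3, d = 2, e = 2 works:
  constraint 2 holds since e + b = 4.
  constraint 4 holds since b + e = 4.
The rest check out directly.

Satisfiable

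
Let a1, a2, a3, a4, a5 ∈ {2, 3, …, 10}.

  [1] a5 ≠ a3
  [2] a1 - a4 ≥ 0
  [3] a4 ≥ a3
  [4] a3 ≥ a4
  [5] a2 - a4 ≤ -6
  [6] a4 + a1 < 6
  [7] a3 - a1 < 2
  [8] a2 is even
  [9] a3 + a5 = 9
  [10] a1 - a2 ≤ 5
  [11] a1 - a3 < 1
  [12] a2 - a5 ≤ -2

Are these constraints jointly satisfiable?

Constraints 2, 5, and 10 give a4 − a2 ≥ 6, a2 − a1 ≥ -5, a1 − a4 ≥ 0.
Adding all 3 inequalities: the left sides telescope to 0, and the right sides sum to 6 + (-5) + 0 = 1. So 0 ≥ 1, which is false.

Unsatisfiable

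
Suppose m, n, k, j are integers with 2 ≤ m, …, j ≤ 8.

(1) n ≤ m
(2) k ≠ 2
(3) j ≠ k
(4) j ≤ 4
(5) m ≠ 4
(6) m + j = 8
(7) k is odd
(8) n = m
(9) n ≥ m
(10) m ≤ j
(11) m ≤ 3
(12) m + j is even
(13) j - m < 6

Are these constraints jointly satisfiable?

Unsatisfiable

From constraint 11: m ≤ 3. From constraint 4: j ≤ 4. Hence m + j ≤ 7. But constraint 6 requires m + j = 8, and 8 > 7. Contradiction.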